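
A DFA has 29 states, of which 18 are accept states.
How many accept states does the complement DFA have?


Complement swaps accept and non-accept states.
29 - 18 = 11

11


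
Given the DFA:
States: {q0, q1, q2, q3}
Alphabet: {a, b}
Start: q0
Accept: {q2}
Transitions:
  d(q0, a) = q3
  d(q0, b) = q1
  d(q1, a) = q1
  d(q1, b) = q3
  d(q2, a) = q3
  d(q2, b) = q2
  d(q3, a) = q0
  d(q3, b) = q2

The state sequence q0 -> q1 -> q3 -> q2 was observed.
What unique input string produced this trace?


Trace back each transition to find the symbol:
  q0 --[b]--> q1
  q1 --[b]--> q3
  q3 --[b]--> q2

"bbb"


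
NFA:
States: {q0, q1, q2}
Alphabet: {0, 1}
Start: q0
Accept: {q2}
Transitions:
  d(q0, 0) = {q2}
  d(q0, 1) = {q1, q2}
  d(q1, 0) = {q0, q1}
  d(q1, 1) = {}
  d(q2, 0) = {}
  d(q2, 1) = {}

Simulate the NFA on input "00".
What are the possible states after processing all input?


Start: {q0}
  --0--> {q2}
  --0--> {}

{} (empty set, no valid transitions)


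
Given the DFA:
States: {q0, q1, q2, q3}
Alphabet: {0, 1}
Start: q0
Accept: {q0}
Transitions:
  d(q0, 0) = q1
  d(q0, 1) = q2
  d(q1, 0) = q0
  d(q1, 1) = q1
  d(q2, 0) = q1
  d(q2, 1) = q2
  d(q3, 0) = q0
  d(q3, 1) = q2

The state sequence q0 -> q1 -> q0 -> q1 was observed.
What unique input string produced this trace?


Trace back each transition to find the symbol:
  q0 --[0]--> q1
  q1 --[0]--> q0
  q0 --[0]--> q1

"000"


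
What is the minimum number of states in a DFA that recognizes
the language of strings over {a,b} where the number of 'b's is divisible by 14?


States track (count of 'b') mod 14.
Need 14 states: one per remainder 0..13; accept = remainder 0.

14


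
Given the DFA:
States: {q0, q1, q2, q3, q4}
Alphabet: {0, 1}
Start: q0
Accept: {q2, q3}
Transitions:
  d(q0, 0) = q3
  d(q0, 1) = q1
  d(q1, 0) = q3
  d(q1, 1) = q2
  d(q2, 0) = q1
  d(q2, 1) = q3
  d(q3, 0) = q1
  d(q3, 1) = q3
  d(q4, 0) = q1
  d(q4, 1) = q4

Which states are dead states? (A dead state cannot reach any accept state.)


Forward reachability from each state:
  q0 -> reaches accept state q2 (live)
  q1 -> reaches accept state q2 (live)
  q2 -> reaches accept state q2 (live)
  q3 -> reaches accept state q2 (live)
  q4 -> reaches accept state q2 (live)

None (all states can reach an accept state)


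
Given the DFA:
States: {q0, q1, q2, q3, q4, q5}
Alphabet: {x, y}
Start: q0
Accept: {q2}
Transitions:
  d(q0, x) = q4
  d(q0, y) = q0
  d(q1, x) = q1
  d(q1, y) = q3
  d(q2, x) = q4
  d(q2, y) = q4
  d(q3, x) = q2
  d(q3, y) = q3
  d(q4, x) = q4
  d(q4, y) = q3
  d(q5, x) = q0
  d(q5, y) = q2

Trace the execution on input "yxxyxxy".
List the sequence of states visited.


Input: yxxyxxy
d(q0, y) = q0
d(q0, x) = q4
d(q4, x) = q4
d(q4, y) = q3
d(q3, x) = q2
d(q2, x) = q4
d(q4, y) = q3


q0 -> q0 -> q4 -> q4 -> q3 -> q2 -> q4 -> q3


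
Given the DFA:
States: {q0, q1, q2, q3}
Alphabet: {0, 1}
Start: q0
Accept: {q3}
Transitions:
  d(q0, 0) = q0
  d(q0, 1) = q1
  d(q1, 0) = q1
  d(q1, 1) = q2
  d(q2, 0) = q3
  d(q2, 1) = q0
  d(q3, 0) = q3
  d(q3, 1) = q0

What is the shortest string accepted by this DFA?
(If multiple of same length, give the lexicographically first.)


BFS by string length (lex-first path to each state shown):
  len 0: q0<-""
  len 1: q0<-"0", q1<-"1"
  len 2: q0<-"00", q1<-"01", q2<-"11"
  len 3: q0<-"000", q1<-"001", q2<-"011", q3<-"110"
Found accept state at length 3.

"110"


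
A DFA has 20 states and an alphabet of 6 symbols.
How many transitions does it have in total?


Each state has exactly one transition per symbol.
20 * 6 = 120

120


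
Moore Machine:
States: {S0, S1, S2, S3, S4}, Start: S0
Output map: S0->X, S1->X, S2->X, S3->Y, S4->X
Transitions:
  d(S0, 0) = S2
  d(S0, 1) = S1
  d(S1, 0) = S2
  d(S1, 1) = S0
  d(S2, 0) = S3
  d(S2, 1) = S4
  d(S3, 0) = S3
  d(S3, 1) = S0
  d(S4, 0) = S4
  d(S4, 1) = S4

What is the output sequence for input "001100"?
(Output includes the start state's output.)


Start: S0 (output X)
  --0--> S2 (output X)
  --0--> S3 (output Y)
  --1--> S0 (output X)
  --1--> S1 (output X)
  --0--> S2 (output X)
  --0--> S3 (output Y)

"XXYXXXY"


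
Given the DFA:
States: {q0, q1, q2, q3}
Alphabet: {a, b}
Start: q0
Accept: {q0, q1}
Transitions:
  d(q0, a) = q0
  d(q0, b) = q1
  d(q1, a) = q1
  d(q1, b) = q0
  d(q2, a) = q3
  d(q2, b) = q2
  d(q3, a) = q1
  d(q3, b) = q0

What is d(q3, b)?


Looking up transition d(q3, b)

q0


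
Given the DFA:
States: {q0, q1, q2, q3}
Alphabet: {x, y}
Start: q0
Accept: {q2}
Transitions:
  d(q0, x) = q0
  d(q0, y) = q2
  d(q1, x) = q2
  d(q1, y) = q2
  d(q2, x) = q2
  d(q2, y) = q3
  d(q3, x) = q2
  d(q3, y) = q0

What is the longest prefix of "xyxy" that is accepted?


Run the DFA, marking each prefix where the state is accepting:
  "" -> q0 [reject]
  "x" -> q0 [reject]
  "xy" -> q2 [accept]
  "xyx" -> q2 [accept]
  "xyxy" -> q3 [reject]

"xyx"


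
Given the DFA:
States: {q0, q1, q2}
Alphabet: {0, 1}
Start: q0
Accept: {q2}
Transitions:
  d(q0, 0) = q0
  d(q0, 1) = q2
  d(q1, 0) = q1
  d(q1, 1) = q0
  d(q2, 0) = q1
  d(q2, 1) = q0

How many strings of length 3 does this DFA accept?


Enumerating all length-3 strings:
  "000" -> q0 [reject]
  "001" -> q2 [accept]
  "010" -> q1 [reject]
  "011" -> q0 [reject]
  "100" -> q1 [reject]
  "101" -> q0 [reject]
  "110" -> q0 [reject]
  "111" -> q2 [accept]

2 out of 8


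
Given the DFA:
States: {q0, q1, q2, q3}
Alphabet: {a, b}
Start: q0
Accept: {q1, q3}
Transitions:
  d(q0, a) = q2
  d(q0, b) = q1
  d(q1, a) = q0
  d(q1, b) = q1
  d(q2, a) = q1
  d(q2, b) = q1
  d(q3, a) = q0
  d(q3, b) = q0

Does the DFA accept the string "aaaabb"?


Trace: q0 -> q2 -> q1 -> q0 -> q2 -> q1 -> q1
Final state: q1
Accept states: {q1, q3}

Yes, accepted (final state q1 is an accept state)


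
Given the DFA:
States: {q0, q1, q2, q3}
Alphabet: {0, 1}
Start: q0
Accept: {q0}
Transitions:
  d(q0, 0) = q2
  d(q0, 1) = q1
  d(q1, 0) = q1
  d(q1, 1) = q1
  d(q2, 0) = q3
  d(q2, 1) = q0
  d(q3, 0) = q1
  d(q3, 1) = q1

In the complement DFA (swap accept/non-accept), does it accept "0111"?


Trace: q0 -> q2 -> q0 -> q1 -> q1
Final: q1
Original accept: {q0}
Complement: q1 is not in original accept

Yes, complement accepts (original rejects)


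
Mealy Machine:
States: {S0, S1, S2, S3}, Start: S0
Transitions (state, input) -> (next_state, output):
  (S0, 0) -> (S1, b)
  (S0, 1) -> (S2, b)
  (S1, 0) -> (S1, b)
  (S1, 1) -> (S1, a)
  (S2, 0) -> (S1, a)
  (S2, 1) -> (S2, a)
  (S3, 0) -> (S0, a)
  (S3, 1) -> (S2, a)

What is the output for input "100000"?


Step-by-step:
  (S0, 1) -> (S2, b)
  (S2, 0) -> (S1, a)
  (S1, 0) -> (S1, b)
  (S1, 0) -> (S1, b)
  (S1, 0) -> (S1, b)
  (S1, 0) -> (S1, b)

"babbbb"


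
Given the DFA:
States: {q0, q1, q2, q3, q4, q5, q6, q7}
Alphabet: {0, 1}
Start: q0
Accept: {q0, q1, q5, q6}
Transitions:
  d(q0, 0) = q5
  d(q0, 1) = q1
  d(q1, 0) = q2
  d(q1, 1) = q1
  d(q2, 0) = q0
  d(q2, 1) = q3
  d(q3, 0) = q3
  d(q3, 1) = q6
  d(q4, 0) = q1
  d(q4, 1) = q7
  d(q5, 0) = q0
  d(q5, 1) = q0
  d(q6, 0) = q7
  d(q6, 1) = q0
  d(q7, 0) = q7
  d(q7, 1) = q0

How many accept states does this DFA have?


Accept states listed: {q0, q1, q5, q6}
Counting: q0(1) q1(2) q5(3) q6(4)

4


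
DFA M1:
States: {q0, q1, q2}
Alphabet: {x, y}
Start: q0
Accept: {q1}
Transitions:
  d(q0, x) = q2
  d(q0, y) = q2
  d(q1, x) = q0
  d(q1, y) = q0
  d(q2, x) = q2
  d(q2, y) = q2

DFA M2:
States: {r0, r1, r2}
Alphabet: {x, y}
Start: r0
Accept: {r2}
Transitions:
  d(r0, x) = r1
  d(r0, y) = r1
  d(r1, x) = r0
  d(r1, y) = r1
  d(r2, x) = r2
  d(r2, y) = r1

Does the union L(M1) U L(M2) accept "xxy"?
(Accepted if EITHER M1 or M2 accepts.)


M1: final=q2 accepted=False
M2: final=r1 accepted=False

No, union rejects (neither accepts)


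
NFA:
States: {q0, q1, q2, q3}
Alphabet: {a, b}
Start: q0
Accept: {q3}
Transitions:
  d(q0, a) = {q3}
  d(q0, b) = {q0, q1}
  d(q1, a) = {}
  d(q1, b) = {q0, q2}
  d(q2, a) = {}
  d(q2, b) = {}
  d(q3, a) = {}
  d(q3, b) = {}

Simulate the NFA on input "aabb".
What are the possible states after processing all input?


Start: {q0}
  --a--> {q3}
  --a--> {}
  --b--> {}
  --b--> {}

{} (empty set, no valid transitions)


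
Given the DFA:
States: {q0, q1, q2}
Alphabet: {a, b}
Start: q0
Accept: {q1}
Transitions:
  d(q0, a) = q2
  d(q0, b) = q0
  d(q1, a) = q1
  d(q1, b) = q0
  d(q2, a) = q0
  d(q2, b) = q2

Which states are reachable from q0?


BFS from q0:
  layer 0: {q0}
  layer 1: {q2}

{q0, q2}


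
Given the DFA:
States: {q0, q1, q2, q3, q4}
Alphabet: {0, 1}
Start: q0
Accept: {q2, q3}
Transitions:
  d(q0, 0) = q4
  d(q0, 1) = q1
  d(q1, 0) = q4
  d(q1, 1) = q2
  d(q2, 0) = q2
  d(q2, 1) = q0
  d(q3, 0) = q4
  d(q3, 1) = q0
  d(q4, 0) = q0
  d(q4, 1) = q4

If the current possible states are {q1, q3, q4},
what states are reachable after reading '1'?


Apply transition on '1' from each current state:
  d(q1, 1) = q2
  d(q3, 1) = q0
  d(q4, 1) = q4

{q0, q2, q4}


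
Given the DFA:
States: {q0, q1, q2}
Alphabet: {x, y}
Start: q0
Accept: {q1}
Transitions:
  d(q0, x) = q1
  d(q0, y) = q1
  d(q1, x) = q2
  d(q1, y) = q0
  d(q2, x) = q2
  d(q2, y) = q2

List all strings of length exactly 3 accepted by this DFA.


All strings of length 3: 8 total
Accepted: 4

"xyx", "xyy", "yyx", "yyy"


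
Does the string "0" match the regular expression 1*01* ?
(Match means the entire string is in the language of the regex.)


|string| = 1; first = '0'; last = '0'

Yes, "0" matches 1*01*


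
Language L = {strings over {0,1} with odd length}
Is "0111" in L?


length = 4; 4 mod 2 = 0

No, "0111" is not in L


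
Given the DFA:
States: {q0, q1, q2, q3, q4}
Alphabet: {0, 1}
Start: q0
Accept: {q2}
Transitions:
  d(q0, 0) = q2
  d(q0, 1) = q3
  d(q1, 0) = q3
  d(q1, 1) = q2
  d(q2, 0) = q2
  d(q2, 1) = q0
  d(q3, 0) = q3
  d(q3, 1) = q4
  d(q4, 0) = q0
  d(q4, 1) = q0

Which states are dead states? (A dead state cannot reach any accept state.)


Forward reachability from each state:
  q0 -> reaches accept state q2 (live)
  q1 -> reaches accept state q2 (live)
  q2 -> reaches accept state q2 (live)
  q3 -> reaches accept state q2 (live)
  q4 -> reaches accept state q2 (live)

None (all states can reach an accept state)


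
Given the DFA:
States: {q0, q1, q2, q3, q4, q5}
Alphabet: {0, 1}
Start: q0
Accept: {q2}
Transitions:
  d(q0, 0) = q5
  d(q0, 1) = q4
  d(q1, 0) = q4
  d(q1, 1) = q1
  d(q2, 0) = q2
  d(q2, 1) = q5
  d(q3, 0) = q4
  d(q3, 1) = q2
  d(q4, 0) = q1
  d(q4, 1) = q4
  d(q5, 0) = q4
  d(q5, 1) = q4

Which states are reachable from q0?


BFS from q0:
  layer 0: {q0}
  layer 1: {q4, q5}
  layer 2: {q1}

{q0, q1, q4, q5}


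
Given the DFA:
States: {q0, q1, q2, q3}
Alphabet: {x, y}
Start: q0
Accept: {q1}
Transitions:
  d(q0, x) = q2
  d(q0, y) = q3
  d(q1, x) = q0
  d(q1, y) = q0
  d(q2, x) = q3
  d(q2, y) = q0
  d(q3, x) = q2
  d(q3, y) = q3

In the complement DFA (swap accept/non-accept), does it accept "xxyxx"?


Trace: q0 -> q2 -> q3 -> q3 -> q2 -> q3
Final: q3
Original accept: {q1}
Complement: q3 is not in original accept

Yes, complement accepts (original rejects)


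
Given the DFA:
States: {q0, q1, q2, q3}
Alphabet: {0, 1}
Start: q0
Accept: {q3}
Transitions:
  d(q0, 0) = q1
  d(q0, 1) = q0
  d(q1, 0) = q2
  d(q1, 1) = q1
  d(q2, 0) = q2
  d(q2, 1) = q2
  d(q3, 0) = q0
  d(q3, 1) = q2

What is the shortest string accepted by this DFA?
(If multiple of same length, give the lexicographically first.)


BFS by string length (lex-first path to each state shown):
  len 0: q0<-""
  len 1: q0<-"1", q1<-"0"
  len 2: q0<-"11", q1<-"01", q2<-"00"
  len 3: q0<-"111", q1<-"011", q2<-"000"
  len 4: q0<-"1111", q1<-"0111", q2<-"0000"
  len 5: q0<-"11111", q1<-"01111", q2<-"00000"
  len 6: q0<-"111111", q1<-"011111", q2<-"000000"
  len 7: q0<-"1111111", q1<-"0111111", q2<-"0000000"
  len 8: q0<-"11111111", q1<-"01111111", q2<-"00000000"

No string accepted (empty language)


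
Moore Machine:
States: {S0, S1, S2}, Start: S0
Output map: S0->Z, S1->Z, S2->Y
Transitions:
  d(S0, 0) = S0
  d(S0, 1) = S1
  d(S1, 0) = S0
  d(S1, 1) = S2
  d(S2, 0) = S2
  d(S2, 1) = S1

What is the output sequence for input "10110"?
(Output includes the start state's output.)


Start: S0 (output Z)
  --1--> S1 (output Z)
  --0--> S0 (output Z)
  --1--> S1 (output Z)
  --1--> S2 (output Y)
  --0--> S2 (output Y)

"ZZZZYY"


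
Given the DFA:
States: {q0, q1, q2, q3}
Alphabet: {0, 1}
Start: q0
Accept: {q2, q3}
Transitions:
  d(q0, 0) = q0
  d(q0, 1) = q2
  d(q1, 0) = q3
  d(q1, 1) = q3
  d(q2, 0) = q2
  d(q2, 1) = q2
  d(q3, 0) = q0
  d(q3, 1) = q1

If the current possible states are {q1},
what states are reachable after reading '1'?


Apply transition on '1' from each current state:
  d(q1, 1) = q3

{q3}


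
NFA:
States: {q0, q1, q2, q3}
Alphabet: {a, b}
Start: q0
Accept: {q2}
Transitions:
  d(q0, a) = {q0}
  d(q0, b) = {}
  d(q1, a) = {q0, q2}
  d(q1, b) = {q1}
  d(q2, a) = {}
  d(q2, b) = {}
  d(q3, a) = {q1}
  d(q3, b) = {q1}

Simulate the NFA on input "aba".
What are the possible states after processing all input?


Start: {q0}
  --a--> {q0}
  --b--> {}
  --a--> {}

{} (empty set, no valid transitions)


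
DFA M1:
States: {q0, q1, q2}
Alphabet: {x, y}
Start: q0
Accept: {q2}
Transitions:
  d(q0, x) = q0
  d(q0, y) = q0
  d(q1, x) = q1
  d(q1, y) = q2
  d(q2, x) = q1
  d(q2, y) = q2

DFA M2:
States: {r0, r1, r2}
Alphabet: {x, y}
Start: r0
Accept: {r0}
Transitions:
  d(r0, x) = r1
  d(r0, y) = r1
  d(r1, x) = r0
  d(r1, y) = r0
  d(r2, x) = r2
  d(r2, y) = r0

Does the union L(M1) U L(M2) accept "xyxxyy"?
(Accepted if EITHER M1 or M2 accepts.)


M1: final=q0 accepted=False
M2: final=r0 accepted=True

Yes, union accepts


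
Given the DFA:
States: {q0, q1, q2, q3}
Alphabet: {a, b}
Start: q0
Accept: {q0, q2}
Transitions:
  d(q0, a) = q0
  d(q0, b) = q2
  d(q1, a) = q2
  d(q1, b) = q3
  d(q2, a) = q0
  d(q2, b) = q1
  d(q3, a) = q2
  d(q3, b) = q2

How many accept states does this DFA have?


Accept states listed: {q0, q2}
Counting: q0(1) q2(2)

2


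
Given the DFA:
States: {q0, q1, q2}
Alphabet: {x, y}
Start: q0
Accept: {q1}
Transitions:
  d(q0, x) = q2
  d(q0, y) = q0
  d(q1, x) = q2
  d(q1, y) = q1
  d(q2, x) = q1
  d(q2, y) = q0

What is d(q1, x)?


Looking up transition d(q1, x)

q2


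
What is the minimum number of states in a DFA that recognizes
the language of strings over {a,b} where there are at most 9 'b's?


States: count = 0, 1, ..., 9 (all accepting; 10 states), plus a dead state for count > 9.
Total: 10 + 1 = 11.

11


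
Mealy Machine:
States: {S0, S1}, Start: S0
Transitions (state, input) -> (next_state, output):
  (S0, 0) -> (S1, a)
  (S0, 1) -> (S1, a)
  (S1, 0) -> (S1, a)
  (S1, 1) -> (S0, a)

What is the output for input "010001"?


Step-by-step:
  (S0, 0) -> (S1, a)
  (S1, 1) -> (S0, a)
  (S0, 0) -> (S1, a)
  (S1, 0) -> (S1, a)
  (S1, 0) -> (S1, a)
  (S1, 1) -> (S0, a)

"aaaaaa"


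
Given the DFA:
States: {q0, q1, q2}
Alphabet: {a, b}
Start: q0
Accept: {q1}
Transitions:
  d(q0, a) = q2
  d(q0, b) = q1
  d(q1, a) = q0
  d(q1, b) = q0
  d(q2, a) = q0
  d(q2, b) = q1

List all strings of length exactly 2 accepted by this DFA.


All strings of length 2: 4 total
Accepted: 1

"ab"


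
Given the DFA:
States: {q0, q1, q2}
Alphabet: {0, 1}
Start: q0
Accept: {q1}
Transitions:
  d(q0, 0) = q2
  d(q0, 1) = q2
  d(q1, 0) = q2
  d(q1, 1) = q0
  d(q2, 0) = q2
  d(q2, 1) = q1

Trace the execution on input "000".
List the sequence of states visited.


Input: 000
d(q0, 0) = q2
d(q2, 0) = q2
d(q2, 0) = q2


q0 -> q2 -> q2 -> q2


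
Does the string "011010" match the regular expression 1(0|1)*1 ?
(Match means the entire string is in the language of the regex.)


|string| = 6; first = '0'; last = '0'

No, "011010" does not match 1(0|1)*1


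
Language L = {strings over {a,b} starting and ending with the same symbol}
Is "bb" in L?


first = 'b', last = 'b'

Yes, "bb" is in L


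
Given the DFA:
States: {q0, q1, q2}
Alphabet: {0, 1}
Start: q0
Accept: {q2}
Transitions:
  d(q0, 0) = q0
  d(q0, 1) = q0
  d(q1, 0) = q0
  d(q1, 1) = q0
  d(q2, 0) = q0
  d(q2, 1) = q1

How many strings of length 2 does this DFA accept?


Enumerating all length-2 strings:
  "00" -> q0 [reject]
  "01" -> q0 [reject]
  "10" -> q0 [reject]
  "11" -> q0 [reject]

0 out of 4


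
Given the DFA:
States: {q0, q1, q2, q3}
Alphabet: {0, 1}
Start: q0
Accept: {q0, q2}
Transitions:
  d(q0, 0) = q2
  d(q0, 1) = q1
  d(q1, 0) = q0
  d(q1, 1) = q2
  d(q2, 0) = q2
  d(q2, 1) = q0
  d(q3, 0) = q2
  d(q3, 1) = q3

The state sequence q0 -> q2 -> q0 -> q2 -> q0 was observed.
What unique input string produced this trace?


Trace back each transition to find the symbol:
  q0 --[0]--> q2
  q2 --[1]--> q0
  q0 --[0]--> q2
  q2 --[1]--> q0

"0101"


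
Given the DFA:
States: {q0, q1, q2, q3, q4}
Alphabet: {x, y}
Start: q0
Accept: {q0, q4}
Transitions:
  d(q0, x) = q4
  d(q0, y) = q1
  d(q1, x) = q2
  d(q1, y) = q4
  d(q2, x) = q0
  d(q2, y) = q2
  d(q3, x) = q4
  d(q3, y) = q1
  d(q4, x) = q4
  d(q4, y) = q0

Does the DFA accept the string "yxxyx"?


Trace: q0 -> q1 -> q2 -> q0 -> q1 -> q2
Final state: q2
Accept states: {q0, q4}

No, rejected (final state q2 is not an accept state)


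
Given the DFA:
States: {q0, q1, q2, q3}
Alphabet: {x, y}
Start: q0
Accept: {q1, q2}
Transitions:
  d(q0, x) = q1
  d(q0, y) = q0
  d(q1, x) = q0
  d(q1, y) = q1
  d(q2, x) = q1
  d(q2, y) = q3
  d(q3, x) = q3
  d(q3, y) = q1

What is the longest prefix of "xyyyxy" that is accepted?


Run the DFA, marking each prefix where the state is accepting:
  "" -> q0 [reject]
  "x" -> q1 [accept]
  "xy" -> q1 [accept]
  "xyy" -> q1 [accept]
  "xyyy" -> q1 [accept]
  "xyyyx" -> q0 [reject]
  "xyyyxy" -> q0 [reject]

"xyyy"


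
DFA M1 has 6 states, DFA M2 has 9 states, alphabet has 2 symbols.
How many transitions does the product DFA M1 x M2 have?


Product DFA has 6 * 9 = 54 states.
Each has 2 transitions: 54 * 2 = 108

108


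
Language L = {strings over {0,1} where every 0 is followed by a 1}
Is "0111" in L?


'00' present: False; ends with '0': False

Yes, "0111" is in L


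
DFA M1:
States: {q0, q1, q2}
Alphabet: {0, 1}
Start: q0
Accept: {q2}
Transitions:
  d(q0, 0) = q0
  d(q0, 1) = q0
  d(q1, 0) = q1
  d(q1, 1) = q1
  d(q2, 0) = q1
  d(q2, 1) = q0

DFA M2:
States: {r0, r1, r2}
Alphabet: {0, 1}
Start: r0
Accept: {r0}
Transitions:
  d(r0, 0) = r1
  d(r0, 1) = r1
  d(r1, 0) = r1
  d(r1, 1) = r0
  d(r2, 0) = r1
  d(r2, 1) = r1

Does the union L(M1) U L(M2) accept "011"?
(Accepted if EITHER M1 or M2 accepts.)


M1: final=q0 accepted=False
M2: final=r1 accepted=False

No, union rejects (neither accepts)


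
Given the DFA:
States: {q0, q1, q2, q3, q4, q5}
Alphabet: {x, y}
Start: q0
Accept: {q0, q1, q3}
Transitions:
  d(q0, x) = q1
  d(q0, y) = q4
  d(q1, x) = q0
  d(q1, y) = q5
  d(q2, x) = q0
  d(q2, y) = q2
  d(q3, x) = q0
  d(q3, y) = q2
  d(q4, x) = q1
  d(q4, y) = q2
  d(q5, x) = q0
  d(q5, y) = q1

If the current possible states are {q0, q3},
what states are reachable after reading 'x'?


Apply transition on 'x' from each current state:
  d(q0, x) = q1
  d(q3, x) = q0

{q0, q1}


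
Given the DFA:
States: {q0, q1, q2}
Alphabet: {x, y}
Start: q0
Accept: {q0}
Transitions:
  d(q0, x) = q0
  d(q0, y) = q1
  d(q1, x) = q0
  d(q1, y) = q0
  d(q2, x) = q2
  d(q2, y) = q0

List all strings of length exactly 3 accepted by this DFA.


All strings of length 3: 8 total
Accepted: 5

"xxx", "xyx", "xyy", "yxx", "yyx"


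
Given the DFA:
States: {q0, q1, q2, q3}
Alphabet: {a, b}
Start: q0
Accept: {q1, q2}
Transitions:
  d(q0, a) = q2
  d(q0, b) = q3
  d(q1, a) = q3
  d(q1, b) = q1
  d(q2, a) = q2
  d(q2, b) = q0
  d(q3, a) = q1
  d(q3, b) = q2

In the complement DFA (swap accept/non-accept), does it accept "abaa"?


Trace: q0 -> q2 -> q0 -> q2 -> q2
Final: q2
Original accept: {q1, q2}
Complement: q2 is in original accept

No, complement rejects (original accepts)


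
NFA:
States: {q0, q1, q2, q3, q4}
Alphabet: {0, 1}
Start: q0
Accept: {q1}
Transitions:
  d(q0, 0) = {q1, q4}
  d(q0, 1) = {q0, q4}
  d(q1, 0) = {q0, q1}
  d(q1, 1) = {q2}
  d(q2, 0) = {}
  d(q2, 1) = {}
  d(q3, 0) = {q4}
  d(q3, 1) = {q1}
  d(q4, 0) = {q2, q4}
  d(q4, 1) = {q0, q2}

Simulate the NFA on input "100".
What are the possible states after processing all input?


Start: {q0}
  --1--> {q0, q4}
  --0--> {q1, q2, q4}
  --0--> {q0, q1, q2, q4}

{q0, q1, q2, q4}


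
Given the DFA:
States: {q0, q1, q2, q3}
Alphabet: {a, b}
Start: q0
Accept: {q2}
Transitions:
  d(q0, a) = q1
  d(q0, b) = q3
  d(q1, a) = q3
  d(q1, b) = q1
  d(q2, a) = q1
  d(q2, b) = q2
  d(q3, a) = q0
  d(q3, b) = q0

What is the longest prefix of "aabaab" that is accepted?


Run the DFA, marking each prefix where the state is accepting:
  "" -> q0 [reject]
  "a" -> q1 [reject]
  "aa" -> q3 [reject]
  "aab" -> q0 [reject]
  "aaba" -> q1 [reject]
  "aabaa" -> q3 [reject]
  "aabaab" -> q0 [reject]

No prefix is accepted


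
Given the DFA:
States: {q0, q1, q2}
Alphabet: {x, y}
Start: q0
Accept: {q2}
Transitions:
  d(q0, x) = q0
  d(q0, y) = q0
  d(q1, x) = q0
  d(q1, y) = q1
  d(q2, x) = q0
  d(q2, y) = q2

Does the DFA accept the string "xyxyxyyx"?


Trace: q0 -> q0 -> q0 -> q0 -> q0 -> q0 -> q0 -> q0 -> q0
Final state: q0
Accept states: {q2}

No, rejected (final state q0 is not an accept state)


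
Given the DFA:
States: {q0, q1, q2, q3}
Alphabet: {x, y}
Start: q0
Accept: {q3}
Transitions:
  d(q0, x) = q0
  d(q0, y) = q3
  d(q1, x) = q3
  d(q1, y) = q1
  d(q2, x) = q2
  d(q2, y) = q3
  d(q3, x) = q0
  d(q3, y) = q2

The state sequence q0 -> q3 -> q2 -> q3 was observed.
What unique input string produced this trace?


Trace back each transition to find the symbol:
  q0 --[y]--> q3
  q3 --[y]--> q2
  q2 --[y]--> q3

"yyy"


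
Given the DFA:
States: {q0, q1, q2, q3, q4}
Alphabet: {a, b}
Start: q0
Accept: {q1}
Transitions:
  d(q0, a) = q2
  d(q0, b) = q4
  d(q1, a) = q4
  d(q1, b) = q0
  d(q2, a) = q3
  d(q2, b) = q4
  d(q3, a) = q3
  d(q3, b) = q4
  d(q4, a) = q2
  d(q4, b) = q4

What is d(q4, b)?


Looking up transition d(q4, b)

q4


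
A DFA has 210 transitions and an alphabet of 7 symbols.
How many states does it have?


Each state has exactly one transition per symbol.
states = transitions / |alphabet| = 210 / 7 = 30

30


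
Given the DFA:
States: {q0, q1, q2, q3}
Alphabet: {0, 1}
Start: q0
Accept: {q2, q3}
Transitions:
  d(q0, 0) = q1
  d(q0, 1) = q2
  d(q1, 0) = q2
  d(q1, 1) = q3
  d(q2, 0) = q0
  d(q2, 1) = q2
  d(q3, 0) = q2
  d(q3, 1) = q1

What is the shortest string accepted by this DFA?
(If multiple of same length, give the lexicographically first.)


BFS by string length (lex-first path to each state shown):
  len 0: q0<-""
  len 1: q1<-"0", q2<-"1"
Found accept state at length 1.

"1"


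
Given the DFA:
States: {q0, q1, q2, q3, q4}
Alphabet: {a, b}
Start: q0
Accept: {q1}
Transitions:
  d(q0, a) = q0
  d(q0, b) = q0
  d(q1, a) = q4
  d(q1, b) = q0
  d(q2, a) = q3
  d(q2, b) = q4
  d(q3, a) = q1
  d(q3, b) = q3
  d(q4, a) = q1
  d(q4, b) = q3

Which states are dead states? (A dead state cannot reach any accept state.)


Forward reachability from each state:
  q0 -> reaches {q0}, no accept state (dead)
  q1 -> reaches accept state q1 (live)
  q2 -> reaches accept state q1 (live)
  q3 -> reaches accept state q1 (live)
  q4 -> reaches accept state q1 (live)

{q0}


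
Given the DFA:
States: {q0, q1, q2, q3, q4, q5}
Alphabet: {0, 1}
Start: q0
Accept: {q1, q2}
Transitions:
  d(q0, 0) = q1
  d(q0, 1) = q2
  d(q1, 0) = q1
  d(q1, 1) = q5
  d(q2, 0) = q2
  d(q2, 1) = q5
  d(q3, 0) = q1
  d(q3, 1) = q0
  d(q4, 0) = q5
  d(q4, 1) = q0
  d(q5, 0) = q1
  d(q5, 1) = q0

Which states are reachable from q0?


BFS from q0:
  layer 0: {q0}
  layer 1: {q1, q2}
  layer 2: {q5}

{q0, q1, q2, q5}


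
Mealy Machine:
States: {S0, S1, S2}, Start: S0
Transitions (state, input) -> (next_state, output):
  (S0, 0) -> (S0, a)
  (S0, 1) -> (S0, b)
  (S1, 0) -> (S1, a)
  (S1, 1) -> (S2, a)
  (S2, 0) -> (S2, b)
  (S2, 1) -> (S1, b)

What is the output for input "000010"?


Step-by-step:
  (S0, 0) -> (S0, a)
  (S0, 0) -> (S0, a)
  (S0, 0) -> (S0, a)
  (S0, 0) -> (S0, a)
  (S0, 1) -> (S0, b)
  (S0, 0) -> (S0, a)

"aaaaba"


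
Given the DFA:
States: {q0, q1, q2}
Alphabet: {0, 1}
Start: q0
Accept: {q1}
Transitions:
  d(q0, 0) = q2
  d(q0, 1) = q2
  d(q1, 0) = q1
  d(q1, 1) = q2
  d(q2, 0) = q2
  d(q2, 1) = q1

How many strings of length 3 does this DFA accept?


Enumerating all length-3 strings:
  "000" -> q2 [reject]
  "001" -> q1 [accept]
  "010" -> q1 [accept]
  "011" -> q2 [reject]
  "100" -> q2 [reject]
  "101" -> q1 [accept]
  "110" -> q1 [accept]
  "111" -> q2 [reject]

4 out of 8


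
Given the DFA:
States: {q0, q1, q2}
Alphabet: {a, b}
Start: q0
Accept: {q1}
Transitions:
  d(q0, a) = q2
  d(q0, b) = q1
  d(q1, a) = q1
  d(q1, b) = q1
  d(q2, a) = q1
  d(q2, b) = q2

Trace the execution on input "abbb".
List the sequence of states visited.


Input: abbb
d(q0, a) = q2
d(q2, b) = q2
d(q2, b) = q2
d(q2, b) = q2


q0 -> q2 -> q2 -> q2 -> q2


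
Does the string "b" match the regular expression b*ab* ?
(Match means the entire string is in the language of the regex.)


|string| = 1; first = 'b'; last = 'b'

No, "b" does not match b*ab*


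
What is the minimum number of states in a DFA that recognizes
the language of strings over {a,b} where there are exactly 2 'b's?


States: count = 0, 1, ..., 2 (that's 3 states), plus a dead state for count > 2.
Total: 3 + 1 = 4. Accept = count-2 state.

4


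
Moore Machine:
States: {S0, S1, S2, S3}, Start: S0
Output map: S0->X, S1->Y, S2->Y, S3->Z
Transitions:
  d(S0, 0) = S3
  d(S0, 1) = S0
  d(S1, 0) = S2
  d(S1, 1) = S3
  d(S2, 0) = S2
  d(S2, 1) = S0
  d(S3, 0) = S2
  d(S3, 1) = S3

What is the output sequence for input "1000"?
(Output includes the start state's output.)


Start: S0 (output X)
  --1--> S0 (output X)
  --0--> S3 (output Z)
  --0--> S2 (output Y)
  --0--> S2 (output Y)

"XXZYY"


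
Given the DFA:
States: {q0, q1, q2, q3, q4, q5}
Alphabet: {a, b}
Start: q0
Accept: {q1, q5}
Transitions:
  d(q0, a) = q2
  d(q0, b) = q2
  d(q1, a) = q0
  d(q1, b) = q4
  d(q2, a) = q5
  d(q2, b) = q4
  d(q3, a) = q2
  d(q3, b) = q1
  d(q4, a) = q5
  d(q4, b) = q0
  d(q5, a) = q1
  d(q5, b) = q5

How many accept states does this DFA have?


Accept states listed: {q1, q5}
Counting: q1(1) q5(2)

2


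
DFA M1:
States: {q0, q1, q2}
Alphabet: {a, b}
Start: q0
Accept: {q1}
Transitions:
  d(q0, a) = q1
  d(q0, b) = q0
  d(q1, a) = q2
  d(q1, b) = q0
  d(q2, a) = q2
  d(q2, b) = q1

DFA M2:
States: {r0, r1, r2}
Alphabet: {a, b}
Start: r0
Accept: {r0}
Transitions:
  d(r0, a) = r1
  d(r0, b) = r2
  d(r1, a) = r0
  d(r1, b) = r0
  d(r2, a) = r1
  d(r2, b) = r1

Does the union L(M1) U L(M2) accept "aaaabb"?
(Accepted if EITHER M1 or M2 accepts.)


M1: final=q0 accepted=False
M2: final=r1 accepted=False

No, union rejects (neither accepts)


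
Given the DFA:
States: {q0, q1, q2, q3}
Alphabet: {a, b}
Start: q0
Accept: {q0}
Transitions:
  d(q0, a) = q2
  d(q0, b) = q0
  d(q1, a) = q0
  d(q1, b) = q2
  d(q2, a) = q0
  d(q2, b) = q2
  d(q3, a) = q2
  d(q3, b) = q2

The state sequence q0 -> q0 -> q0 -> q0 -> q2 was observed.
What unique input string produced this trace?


Trace back each transition to find the symbol:
  q0 --[b]--> q0
  q0 --[b]--> q0
  q0 --[b]--> q0
  q0 --[a]--> q2

"bbba"


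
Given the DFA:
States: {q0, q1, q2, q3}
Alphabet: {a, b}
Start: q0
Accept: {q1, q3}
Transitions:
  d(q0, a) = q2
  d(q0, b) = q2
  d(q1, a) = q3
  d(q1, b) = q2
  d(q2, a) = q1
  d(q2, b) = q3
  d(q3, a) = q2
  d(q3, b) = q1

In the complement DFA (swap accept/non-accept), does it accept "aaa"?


Trace: q0 -> q2 -> q1 -> q3
Final: q3
Original accept: {q1, q3}
Complement: q3 is in original accept

No, complement rejects (original accepts)


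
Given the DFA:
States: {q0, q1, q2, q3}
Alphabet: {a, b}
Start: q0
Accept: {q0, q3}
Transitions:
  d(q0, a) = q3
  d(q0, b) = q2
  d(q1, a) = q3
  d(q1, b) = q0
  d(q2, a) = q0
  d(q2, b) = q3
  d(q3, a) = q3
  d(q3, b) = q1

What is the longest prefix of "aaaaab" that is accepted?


Run the DFA, marking each prefix where the state is accepting:
  "" -> q0 [accept]
  "a" -> q3 [accept]
  "aa" -> q3 [accept]
  "aaa" -> q3 [accept]
  "aaaa" -> q3 [accept]
  "aaaaa" -> q3 [accept]
  "aaaaab" -> q1 [reject]

"aaaaa"


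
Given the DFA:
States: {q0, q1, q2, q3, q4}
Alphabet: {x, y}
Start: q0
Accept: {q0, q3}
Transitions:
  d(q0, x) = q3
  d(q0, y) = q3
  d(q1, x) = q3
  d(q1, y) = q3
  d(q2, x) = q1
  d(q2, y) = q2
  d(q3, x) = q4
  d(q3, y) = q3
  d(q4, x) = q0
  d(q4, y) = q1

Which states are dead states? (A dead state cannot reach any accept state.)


Forward reachability from each state:
  q0 -> reaches accept state q0 (live)
  q1 -> reaches accept state q0 (live)
  q2 -> reaches accept state q0 (live)
  q3 -> reaches accept state q0 (live)
  q4 -> reaches accept state q0 (live)

None (all states can reach an accept state)


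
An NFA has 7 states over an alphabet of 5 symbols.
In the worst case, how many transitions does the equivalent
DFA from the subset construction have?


Subset construction: one DFA state per subset of NFA states = 2^7 = 128 states.
Each DFA state has 5 outgoing transitions: 128 * 5 = 640

640


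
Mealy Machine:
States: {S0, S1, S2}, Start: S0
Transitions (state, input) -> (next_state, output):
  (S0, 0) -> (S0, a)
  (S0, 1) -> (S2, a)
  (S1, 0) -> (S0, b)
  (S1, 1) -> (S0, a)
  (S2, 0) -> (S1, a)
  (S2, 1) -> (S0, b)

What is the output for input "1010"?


Step-by-step:
  (S0, 1) -> (S2, a)
  (S2, 0) -> (S1, a)
  (S1, 1) -> (S0, a)
  (S0, 0) -> (S0, a)

"aaaa"


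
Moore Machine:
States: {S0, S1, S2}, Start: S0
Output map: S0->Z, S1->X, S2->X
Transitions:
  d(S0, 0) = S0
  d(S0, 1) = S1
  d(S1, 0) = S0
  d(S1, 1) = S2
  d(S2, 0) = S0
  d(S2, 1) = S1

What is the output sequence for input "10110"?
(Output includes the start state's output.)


Start: S0 (output Z)
  --1--> S1 (output X)
  --0--> S0 (output Z)
  --1--> S1 (output X)
  --1--> S2 (output X)
  --0--> S0 (output Z)

"ZXZXXZ"


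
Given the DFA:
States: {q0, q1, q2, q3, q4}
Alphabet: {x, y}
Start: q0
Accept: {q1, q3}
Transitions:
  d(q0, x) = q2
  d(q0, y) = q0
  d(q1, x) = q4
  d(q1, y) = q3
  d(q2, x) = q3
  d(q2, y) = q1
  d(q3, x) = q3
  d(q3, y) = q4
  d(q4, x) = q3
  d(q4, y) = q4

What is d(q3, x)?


Looking up transition d(q3, x)

q3


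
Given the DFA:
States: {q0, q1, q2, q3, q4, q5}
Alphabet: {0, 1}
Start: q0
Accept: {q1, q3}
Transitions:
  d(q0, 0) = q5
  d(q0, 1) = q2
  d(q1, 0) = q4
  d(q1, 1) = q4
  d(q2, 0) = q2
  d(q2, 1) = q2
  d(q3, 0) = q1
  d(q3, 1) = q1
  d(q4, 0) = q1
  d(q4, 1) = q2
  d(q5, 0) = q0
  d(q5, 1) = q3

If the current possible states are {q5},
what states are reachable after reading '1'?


Apply transition on '1' from each current state:
  d(q5, 1) = q3

{q3}


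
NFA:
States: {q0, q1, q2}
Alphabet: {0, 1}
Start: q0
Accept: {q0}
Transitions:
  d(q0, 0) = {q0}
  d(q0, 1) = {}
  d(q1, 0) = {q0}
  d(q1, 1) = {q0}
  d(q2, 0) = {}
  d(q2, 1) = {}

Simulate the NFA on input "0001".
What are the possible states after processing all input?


Start: {q0}
  --0--> {q0}
  --0--> {q0}
  --0--> {q0}
  --1--> {}

{} (empty set, no valid transitions)


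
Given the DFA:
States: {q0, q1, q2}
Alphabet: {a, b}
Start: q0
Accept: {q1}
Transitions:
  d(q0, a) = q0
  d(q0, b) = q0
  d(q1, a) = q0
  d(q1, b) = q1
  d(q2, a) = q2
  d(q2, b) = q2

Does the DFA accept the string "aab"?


Trace: q0 -> q0 -> q0 -> q0
Final state: q0
Accept states: {q1}

No, rejected (final state q0 is not an accept state)


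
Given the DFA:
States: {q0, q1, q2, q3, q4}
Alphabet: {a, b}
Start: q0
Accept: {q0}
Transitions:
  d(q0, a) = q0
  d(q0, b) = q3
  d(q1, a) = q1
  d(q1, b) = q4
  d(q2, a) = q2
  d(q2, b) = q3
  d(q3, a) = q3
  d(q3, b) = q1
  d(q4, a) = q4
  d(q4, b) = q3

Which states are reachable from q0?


BFS from q0:
  layer 0: {q0}
  layer 1: {q3}
  layer 2: {q1}
  layer 3: {q4}

{q0, q1, q3, q4}


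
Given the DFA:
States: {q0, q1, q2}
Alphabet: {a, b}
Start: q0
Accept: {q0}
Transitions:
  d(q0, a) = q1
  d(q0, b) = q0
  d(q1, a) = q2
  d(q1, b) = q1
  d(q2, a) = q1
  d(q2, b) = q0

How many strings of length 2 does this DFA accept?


Enumerating all length-2 strings:
  "aa" -> q2 [reject]
  "ab" -> q1 [reject]
  "ba" -> q1 [reject]
  "bb" -> q0 [accept]

1 out of 4


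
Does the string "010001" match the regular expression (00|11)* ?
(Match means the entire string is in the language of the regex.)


|string| = 6; first = '0'; last = '1'

No, "010001" does not match (00|11)*


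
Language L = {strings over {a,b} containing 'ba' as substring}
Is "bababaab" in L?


'ba' occurs at index 0

Yes, "bababaab" is in L


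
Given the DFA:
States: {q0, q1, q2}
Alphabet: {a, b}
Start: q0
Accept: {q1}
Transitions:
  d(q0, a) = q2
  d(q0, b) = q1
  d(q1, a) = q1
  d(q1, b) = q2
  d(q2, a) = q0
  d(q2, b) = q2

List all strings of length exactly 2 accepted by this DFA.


All strings of length 2: 4 total
Accepted: 1

"ba"


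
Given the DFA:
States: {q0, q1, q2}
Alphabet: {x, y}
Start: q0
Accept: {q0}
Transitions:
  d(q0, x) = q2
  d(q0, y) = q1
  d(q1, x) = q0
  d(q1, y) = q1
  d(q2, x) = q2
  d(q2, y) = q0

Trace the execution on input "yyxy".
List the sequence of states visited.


Input: yyxy
d(q0, y) = q1
d(q1, y) = q1
d(q1, x) = q0
d(q0, y) = q1


q0 -> q1 -> q1 -> q0 -> q1


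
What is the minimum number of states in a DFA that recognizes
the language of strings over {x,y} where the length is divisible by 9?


States track (length) mod 9.
Need 9 states: one per remainder 0..8; accept = remainder 0.

9


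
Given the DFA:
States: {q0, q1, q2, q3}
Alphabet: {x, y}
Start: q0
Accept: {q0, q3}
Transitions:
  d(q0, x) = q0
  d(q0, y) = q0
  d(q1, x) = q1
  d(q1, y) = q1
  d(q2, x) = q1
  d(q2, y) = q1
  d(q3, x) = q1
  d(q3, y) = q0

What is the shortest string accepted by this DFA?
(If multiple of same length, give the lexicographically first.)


BFS by string length (lex-first path to each state shown):
  len 0: q0<-""
Found accept state at length 0.

"" (empty string)


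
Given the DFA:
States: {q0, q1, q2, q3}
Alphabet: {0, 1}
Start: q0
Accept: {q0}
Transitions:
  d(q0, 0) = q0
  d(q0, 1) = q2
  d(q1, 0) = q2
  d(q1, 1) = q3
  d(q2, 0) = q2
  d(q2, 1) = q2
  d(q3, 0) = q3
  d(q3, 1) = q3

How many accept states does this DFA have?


Accept states listed: {q0}
Counting: q0(1)

1


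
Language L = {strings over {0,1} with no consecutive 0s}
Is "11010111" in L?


'00' does not occur

Yes, "11010111" is in L


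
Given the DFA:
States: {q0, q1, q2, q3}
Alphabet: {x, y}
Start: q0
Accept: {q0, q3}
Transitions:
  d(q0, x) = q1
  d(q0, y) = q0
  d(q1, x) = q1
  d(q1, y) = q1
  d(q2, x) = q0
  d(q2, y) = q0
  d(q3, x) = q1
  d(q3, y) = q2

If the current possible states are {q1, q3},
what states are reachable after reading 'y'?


Apply transition on 'y' from each current state:
  d(q1, y) = q1
  d(q3, y) = q2

{q1, q2}


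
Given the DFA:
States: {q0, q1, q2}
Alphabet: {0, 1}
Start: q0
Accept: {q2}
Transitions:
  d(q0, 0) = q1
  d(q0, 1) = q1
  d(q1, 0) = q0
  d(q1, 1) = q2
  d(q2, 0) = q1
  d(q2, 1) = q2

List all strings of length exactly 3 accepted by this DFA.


All strings of length 3: 8 total
Accepted: 2

"011", "111"


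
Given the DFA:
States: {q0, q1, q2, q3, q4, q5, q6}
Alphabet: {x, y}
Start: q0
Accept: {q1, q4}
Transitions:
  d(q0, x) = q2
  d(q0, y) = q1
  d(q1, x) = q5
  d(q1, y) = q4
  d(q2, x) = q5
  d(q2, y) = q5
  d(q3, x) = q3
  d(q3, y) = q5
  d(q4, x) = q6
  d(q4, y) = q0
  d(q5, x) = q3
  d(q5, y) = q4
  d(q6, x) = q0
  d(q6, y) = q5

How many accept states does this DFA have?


Accept states listed: {q1, q4}
Counting: q1(1) q4(2)

2


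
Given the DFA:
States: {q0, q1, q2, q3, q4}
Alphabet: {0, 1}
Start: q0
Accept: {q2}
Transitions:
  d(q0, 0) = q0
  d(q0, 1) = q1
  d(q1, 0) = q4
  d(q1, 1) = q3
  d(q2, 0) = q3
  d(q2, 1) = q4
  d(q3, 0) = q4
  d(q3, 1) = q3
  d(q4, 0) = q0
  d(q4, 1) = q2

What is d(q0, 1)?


Looking up transition d(q0, 1)

q1


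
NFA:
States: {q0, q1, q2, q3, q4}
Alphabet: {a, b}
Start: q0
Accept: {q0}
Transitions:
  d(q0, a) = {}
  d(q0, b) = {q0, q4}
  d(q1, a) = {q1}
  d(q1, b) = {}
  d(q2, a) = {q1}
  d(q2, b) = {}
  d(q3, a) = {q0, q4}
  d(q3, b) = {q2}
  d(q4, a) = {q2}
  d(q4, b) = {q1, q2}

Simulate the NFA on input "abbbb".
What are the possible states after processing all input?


Start: {q0}
  --a--> {}
  --b--> {}
  --b--> {}
  --b--> {}
  --b--> {}

{} (empty set, no valid transitions)


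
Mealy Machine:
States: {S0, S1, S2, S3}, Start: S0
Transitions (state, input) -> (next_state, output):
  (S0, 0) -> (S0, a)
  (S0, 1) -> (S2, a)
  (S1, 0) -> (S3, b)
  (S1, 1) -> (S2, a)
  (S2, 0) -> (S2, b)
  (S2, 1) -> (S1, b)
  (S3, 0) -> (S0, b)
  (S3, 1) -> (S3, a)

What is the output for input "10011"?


Step-by-step:
  (S0, 1) -> (S2, a)
  (S2, 0) -> (S2, b)
  (S2, 0) -> (S2, b)
  (S2, 1) -> (S1, b)
  (S1, 1) -> (S2, a)

"abbba"


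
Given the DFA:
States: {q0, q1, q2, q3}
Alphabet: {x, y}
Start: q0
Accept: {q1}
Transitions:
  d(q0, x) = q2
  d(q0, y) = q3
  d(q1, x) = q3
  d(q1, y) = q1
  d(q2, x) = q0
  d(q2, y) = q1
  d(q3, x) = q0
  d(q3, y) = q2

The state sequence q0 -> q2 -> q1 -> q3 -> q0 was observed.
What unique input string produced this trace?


Trace back each transition to find the symbol:
  q0 --[x]--> q2
  q2 --[y]--> q1
  q1 --[x]--> q3
  q3 --[x]--> q0

"xyxx"


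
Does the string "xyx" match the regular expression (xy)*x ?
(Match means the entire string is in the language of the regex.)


|string| = 3; first = 'x'; last = 'x'

Yes, "xyx" matches (xy)*x


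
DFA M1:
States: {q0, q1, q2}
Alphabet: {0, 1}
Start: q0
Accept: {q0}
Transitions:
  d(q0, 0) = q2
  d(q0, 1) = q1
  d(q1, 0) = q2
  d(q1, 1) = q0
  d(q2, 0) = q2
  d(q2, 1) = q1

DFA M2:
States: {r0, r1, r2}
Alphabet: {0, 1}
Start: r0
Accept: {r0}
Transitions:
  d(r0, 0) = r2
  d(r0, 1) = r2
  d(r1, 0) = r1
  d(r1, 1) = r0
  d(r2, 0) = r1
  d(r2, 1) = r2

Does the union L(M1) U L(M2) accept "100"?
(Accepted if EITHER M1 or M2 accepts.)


M1: final=q2 accepted=False
M2: final=r1 accepted=False

No, union rejects (neither accepts)


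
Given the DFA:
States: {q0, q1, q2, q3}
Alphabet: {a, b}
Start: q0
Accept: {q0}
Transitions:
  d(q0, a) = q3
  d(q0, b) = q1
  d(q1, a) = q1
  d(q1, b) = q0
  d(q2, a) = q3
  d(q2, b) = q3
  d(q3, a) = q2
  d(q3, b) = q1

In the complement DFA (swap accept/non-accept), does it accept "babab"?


Trace: q0 -> q1 -> q1 -> q0 -> q3 -> q1
Final: q1
Original accept: {q0}
Complement: q1 is not in original accept

Yes, complement accepts (original rejects)


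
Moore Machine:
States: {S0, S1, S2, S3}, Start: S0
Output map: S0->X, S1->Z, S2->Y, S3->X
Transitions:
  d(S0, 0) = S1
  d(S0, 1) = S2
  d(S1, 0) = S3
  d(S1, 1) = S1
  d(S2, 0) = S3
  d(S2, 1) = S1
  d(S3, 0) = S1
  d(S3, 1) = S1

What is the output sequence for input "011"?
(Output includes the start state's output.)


Start: S0 (output X)
  --0--> S1 (output Z)
  --1--> S1 (output Z)
  --1--> S1 (output Z)

"XZZZ"


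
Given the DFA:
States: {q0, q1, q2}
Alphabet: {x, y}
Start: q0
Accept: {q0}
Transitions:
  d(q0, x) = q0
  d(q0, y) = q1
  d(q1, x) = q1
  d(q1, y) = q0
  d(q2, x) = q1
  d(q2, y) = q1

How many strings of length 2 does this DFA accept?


Enumerating all length-2 strings:
  "xx" -> q0 [accept]
  "xy" -> q1 [reject]
  "yx" -> q1 [reject]
  "yy" -> q0 [accept]

2 out of 4


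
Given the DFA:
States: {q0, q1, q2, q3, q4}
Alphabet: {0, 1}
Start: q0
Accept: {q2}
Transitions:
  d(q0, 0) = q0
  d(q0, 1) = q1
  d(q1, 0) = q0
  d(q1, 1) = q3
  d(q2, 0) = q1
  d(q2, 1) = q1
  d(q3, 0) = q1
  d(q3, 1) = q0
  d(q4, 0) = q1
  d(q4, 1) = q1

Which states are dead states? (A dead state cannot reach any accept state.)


Forward reachability from each state:
  q0 -> reaches {q0, q1, q3}, no accept state (dead)
  q1 -> reaches {q0, q1, q3}, no accept state (dead)
  q2 -> reaches accept state q2 (live)
  q3 -> reaches {q0, q1, q3}, no accept state (dead)
  q4 -> reaches {q0, q1, q3, q4}, no accept state (dead)

{q0, q1, q3, q4}
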